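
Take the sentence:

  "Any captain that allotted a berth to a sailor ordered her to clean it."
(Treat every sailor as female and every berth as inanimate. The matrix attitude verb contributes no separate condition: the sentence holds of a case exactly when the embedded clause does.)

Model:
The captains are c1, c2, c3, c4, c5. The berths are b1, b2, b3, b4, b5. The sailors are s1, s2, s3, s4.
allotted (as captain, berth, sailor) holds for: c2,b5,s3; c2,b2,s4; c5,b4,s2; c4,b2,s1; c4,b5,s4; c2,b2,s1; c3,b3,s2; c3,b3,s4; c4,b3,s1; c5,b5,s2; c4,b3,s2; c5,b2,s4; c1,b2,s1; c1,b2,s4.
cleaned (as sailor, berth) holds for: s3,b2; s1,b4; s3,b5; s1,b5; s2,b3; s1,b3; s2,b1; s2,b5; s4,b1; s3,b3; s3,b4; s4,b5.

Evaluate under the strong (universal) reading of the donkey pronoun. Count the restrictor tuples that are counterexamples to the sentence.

"her" takes "a sailor" as antecedent and "it" takes "a berth"; both are donkey pronouns co-varying with the restrictor.
Strong reading: for every (c,b,s) with allotted(c,b,s), cleaned(s,b).
Restrictor triples: (c1,b2,s1)→cleaned(s1,b2) ✗  (c1,b2,s4)→cleaned(s4,b2) ✗  (c2,b2,s1)→cleaned(s1,b2) ✗  (c2,b2,s4)→cleaned(s4,b2) ✗  (c2,b5,s3)→cleaned(s3,b5) ✓  (c3,b3,s2)→cleaned(s2,b3) ✓  (c3,b3,s4)→cleaned(s4,b3) ✗  (c4,b2,s1)→cleaned(s1,b2) ✗  (c4,b3,s1)→cleaned(s1,b3) ✓  (c4,b3,s2)→cleaned(s2,b3) ✓  (c4,b5,s4)→cleaned(s4,b5) ✓  (c5,b2,s4)→cleaned(s4,b2) ✗  (c5,b4,s2)→cleaned(s2,b4) ✗  (c5,b5,s2)→cleaned(s2,b5) ✓
Counterexamples (restrictor triples failing the scope): 8.

8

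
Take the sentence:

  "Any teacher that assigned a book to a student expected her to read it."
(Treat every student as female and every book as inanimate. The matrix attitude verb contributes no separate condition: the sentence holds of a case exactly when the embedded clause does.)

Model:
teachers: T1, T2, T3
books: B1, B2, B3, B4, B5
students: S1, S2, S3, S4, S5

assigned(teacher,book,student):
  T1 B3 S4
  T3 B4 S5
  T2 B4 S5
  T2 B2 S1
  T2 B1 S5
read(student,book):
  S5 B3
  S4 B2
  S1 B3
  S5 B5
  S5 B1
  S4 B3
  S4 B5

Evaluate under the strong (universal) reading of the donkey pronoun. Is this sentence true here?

"her" takes "a student" as antecedent and "it" takes "a book"; both are donkey pronouns co-varying with the restrictor.
Strong reading: for every (t,b,s) with assigned(t,b,s), read(s,b).
Restrictor triples: (T1,B3,S4)→read(S4,B3) ✓  (T2,B1,S5)→read(S5,B1) ✓  (T2,B2,S1)→read(S1,B2) ✗  (T2,B4,S5)→read(S5,B4) ✗  (T3,B4,S5)→read(S5,B4) ✗
Counterexample: (T2,B2,S1) — read(S1,B2) does not hold.

False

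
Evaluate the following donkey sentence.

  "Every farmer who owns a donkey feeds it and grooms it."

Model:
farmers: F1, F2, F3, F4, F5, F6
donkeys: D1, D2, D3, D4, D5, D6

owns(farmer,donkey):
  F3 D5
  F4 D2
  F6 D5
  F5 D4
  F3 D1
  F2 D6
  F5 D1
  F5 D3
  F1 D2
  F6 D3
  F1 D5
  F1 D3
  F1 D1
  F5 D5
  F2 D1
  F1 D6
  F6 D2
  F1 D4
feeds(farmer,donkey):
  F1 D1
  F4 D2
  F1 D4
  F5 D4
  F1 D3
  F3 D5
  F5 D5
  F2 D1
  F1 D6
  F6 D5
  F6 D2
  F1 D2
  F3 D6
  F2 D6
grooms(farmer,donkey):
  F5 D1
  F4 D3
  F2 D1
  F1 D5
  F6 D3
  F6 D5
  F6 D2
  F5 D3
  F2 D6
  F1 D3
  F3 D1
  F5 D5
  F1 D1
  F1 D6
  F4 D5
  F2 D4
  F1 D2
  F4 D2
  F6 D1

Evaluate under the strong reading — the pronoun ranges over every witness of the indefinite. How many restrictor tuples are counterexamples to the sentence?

"it" takes "a donkey" as antecedent — a donkey pronoun bound across the clause boundary.
Strong reading: for every (f,d) with owns(f,d), feeds(f,d) ∧ grooms(f,d).
Restrictor pairs: (F1,D1) ✓  (F1,D2) ✓  (F1,D3) ✓  (F1,D4) ✗  (F1,D5) ✗  (F1,D6) ✓  (F2,D1) ✓  (F2,D6) ✓  (F3,D1) ✗  (F3,D5) ✗  (F4,D2) ✓  (F5,D1) ✗  (F5,D3) ✗  (F5,D4) ✗  (F5,D5) ✓  (F6,D2) ✓  (F6,D3) ✗  (F6,D5) ✓
Counterexamples (restrictor pairs failing the scope): 8.

8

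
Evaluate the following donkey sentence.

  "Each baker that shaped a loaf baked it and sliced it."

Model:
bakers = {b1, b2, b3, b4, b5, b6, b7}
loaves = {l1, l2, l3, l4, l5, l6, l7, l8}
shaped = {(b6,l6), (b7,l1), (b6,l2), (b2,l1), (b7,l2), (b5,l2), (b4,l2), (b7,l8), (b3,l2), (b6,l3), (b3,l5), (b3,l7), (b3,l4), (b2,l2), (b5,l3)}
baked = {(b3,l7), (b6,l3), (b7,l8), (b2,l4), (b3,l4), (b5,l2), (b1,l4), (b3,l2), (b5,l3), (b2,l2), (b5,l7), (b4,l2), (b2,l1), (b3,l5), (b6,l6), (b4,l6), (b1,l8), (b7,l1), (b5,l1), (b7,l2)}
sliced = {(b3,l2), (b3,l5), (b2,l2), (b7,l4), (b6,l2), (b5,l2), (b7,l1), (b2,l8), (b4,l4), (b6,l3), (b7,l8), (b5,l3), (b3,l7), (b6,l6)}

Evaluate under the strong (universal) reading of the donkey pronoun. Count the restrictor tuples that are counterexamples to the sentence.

"it" takes "a loaf" as antecedent — a donkey pronoun bound across the clause boundary.
Strong reading: for every (b,l) with shaped(b,l), baked(b,l) ∧ sliced(b,l).
Restrictor pairs: (b2,l1) ✗  (b2,l2) ✓  (b3,l2) ✓  (b3,l4) ✗  (b3,l5) ✓  (b3,l7) ✓  (b4,l2) ✗  (b5,l2) ✓  (b5,l3) ✓  (b6,l2) ✗  (b6,l3) ✓  (b6,l6) ✓  (b7,l1) ✓  (b7,l2) ✗  (b7,l8) ✓
Counterexamples (restrictor pairs failing the scope): 5.

5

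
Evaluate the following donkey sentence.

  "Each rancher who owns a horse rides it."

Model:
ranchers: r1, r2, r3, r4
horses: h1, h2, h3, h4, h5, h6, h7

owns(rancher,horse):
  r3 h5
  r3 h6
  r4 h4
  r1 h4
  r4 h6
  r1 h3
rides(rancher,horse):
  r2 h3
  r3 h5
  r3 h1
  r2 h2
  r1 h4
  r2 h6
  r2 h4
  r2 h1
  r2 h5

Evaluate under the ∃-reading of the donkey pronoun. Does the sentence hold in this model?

False

"it" takes "a horse" as antecedent — a donkey pronoun bound across the clause boundary.
Weak reading: every rancher r with some owns-horse has at least one owns-horse h such that rides(r,h).
Per rancher: r1:✓  r3:✓  r4:✗
r4 has no witness among its owns-horses.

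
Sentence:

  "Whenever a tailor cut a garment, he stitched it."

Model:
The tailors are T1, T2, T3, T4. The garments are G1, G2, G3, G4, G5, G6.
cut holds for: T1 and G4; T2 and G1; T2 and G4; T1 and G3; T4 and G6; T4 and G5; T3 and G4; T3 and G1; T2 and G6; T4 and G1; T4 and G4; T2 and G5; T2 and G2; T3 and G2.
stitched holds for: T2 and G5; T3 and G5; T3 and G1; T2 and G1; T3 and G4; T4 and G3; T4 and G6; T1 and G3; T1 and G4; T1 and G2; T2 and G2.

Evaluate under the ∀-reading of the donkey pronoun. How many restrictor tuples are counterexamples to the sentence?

"it" takes "a garment" as antecedent — a donkey pronoun bound across the clause boundary.
Strong reading: for every (t,g) with cut(t,g), stitched(t,g).
Restrictor pairs: (T1,G3) ✓  (T1,G4) ✓  (T2,G1) ✓  (T2,G2) ✓  (T2,G4) ✗  (T2,G5) ✓  (T2,G6) ✗  (T3,G1) ✓  (T3,G2) ✗  (T3,G4) ✓  (T4,G1) ✗  (T4,G4) ✗  (T4,G5) ✗  (T4,G6) ✓
Counterexamples (restrictor pairs failing the scope): 6.

6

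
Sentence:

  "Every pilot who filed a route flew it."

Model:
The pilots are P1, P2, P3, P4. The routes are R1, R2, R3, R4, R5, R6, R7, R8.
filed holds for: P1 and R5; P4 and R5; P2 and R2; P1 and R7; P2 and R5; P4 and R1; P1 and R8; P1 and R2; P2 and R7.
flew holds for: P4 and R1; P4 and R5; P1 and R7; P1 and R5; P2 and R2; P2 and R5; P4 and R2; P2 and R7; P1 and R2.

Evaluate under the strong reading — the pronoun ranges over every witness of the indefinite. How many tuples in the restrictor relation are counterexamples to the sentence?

1

"it" takes "a route" as antecedent — a donkey pronoun bound across the clause boundary.
Strong reading: for every (p,r) with filed(p,r), flew(p,r).
Restrictor pairs: (P1,R2) ✓  (P1,R5) ✓  (P1,R7) ✓  (P1,R8) ✗  (P2,R2) ✓  (P2,R5) ✓  (P2,R7) ✓  (P4,R1) ✓  (P4,R5) ✓
Counterexamples (restrictor pairs failing the scope): 1.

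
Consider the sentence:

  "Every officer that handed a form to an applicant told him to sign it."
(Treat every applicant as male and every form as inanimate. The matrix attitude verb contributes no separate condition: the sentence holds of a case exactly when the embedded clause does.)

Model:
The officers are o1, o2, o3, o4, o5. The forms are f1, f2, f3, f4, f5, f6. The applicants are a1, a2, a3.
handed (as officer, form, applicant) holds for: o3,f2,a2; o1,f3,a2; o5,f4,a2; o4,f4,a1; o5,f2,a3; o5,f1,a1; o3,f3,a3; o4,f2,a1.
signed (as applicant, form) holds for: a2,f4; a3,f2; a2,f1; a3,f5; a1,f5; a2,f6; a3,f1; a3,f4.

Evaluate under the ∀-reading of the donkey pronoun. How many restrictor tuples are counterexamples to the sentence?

6

"him" takes "an applicant" as antecedent and "it" takes "a form"; both are donkey pronouns co-varying with the restrictor.
Strong reading: for every (o,f,a) with handed(o,f,a), signed(a,f).
Restrictor triples: (o1,f3,a2)→signed(a2,f3) ✗  (o3,f2,a2)→signed(a2,f2) ✗  (o3,f3,a3)→signed(a3,f3) ✗  (o4,f2,a1)→signed(a1,f2) ✗  (o4,f4,a1)→signed(a1,f4) ✗  (o5,f1,a1)→signed(a1,f1) ✗  (o5,f2,a3)→signed(a3,f2) ✓  (o5,f4,a2)→signed(a2,f4) ✓
Counterexamples (restrictor triples failing the scope): 6.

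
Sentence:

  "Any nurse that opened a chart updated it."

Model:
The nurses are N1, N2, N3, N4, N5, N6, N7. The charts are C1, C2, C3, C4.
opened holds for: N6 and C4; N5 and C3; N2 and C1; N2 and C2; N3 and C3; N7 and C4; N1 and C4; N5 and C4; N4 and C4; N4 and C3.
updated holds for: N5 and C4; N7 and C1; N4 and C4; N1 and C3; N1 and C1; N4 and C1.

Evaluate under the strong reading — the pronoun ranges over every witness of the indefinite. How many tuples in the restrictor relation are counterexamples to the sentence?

8

"it" takes "a chart" as antecedent — a donkey pronoun bound across the clause boundary.
Strong reading: for every (n,c) with opened(n,c), updated(n,c).
Restrictor pairs: (N1,C4) ✗  (N2,C1) ✗  (N2,C2) ✗  (N3,C3) ✗  (N4,C3) ✗  (N4,C4) ✓  (N5,C3) ✗  (N5,C4) ✓  (N6,C4) ✗  (N7,C4) ✗
Counterexamples (restrictor pairs failing the scope): 8.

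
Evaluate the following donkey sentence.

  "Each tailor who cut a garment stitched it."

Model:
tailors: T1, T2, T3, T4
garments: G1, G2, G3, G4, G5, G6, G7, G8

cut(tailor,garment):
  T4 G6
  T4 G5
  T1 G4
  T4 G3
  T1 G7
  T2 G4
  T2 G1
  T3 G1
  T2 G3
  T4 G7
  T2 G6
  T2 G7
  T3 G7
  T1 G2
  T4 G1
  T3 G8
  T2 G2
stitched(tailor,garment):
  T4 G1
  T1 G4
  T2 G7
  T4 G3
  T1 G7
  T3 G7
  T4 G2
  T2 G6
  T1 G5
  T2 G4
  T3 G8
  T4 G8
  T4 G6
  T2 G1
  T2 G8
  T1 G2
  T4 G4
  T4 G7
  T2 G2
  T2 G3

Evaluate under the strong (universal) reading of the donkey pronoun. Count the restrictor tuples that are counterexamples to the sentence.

2

"it" takes "a garment" as antecedent — a donkey pronoun bound across the clause boundary.
Strong reading: for every (t,g) with cut(t,g), stitched(t,g).
Restrictor pairs: (T1,G2) ✓  (T1,G4) ✓  (T1,G7) ✓  (T2,G1) ✓  (T2,G2) ✓  (T2,G3) ✓  (T2,G4) ✓  (T2,G6) ✓  (T2,G7) ✓  (T3,G1) ✗  (T3,G7) ✓  (T3,G8) ✓  (T4,G1) ✓  (T4,G3) ✓  (T4,G5) ✗  (T4,G6) ✓  (T4,G7) ✓
Counterexamples (restrictor pairs failing the scope): 2.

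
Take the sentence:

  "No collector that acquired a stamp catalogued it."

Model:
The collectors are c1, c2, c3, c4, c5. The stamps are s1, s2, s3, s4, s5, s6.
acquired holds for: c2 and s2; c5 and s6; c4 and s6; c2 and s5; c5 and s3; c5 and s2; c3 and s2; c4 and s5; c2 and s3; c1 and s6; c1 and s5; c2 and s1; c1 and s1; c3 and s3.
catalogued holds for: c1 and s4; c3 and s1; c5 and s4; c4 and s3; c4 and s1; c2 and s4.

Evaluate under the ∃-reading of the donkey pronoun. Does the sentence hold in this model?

"it" takes "a stamp" as antecedent — a donkey pronoun bound across the clause boundary.
Truth condition: for no (c,s) with acquired(c,s) does catalogued(c,s) hold.
Restrictor pairs — does the scope hold? (c1,s1):fails  (c1,s5):fails  (c1,s6):fails  (c2,s1):fails  (c2,s2):fails  (c2,s3):fails  (c2,s5):fails  (c3,s2):fails  (c3,s3):fails  (c4,s5):fails  (c4,s6):fails  (c5,s2):fails  (c5,s3):fails  (c5,s6):fails
Scope holds for no restrictor pair, so the sentence is true.

True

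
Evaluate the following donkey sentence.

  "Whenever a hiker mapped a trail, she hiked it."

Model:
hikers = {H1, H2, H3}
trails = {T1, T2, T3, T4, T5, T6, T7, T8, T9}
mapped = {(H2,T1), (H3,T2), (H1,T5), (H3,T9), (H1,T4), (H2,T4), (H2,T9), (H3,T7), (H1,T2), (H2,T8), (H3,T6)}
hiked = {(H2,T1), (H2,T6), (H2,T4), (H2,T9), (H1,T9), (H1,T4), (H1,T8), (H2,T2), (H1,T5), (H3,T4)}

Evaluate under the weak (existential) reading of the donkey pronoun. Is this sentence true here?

False

"it" takes "a trail" as antecedent — a donkey pronoun bound across the clause boundary.
Weak reading: every hiker h with some mapped-trail has at least one mapped-trail t such that hiked(h,t).
Per hiker: H1:✓  H2:✓  H3:✗
H3 has no witness among its mapped-trails.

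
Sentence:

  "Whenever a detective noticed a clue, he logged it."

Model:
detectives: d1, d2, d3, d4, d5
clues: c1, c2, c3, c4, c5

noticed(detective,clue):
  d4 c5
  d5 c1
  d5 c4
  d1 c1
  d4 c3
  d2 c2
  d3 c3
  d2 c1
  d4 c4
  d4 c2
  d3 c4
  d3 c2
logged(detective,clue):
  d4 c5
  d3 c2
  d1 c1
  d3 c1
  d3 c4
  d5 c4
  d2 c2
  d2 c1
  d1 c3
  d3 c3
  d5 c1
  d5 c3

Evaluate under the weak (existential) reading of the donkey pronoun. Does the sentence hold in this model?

"it" takes "a clue" as antecedent — a donkey pronoun bound across the clause boundary.
Weak reading: every detective d with some noticed-clue has at least one noticed-clue c such that logged(d,c).
Per detective: d1:✓  d2:✓  d3:✓  d4:✓  d5:✓
Every detective in the restrictor has a witness.

True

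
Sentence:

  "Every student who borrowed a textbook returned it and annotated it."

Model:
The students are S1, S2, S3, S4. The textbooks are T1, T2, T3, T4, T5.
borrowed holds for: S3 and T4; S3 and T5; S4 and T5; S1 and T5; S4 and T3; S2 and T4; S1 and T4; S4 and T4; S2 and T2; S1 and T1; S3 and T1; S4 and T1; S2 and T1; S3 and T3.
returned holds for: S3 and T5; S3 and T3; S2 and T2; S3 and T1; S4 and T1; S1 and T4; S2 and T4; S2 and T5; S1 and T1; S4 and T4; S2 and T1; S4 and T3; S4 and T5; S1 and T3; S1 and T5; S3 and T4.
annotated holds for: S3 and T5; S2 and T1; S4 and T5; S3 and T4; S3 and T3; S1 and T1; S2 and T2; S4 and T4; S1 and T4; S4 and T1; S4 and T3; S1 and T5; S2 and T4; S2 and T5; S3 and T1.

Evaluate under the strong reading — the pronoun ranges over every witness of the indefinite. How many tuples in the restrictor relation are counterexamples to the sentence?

0

"it" takes "a textbook" as antecedent — a donkey pronoun bound across the clause boundary.
Strong reading: for every (s,t) with borrowed(s,t), returned(s,t) ∧ annotated(s,t).
Restrictor pairs: (S1,T1) ✓  (S1,T4) ✓  (S1,T5) ✓  (S2,T1) ✓  (S2,T2) ✓  (S2,T4) ✓  (S3,T1) ✓  (S3,T3) ✓  (S3,T4) ✓  (S3,T5) ✓  (S4,T1) ✓  (S4,T3) ✓  (S4,T4) ✓  (S4,T5) ✓
Counterexamples (restrictor pairs failing the scope): 0.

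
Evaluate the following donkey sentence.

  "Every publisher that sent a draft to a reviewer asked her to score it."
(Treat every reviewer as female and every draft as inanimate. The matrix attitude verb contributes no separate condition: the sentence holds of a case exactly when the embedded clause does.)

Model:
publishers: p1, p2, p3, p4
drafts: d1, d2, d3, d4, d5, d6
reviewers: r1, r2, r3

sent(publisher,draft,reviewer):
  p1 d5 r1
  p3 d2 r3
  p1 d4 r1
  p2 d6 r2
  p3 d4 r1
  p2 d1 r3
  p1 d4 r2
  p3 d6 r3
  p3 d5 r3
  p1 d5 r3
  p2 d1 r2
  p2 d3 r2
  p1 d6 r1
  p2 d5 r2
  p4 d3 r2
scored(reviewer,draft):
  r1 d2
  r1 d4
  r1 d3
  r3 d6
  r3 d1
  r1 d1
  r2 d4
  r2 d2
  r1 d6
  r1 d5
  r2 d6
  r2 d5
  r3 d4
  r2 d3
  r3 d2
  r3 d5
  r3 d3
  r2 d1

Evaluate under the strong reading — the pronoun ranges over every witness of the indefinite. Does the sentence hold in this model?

True

"her" takes "a reviewer" as antecedent and "it" takes "a draft"; both are donkey pronouns co-varying with the restrictor.
Strong reading: for every (p,d,r) with sent(p,d,r), scored(r,d).
Restrictor triples: (p1,d4,r1)→scored(r1,d4) ✓  (p1,d4,r2)→scored(r2,d4) ✓  (p1,d5,r1)→scored(r1,d5) ✓  (p1,d5,r3)→scored(r3,d5) ✓  (p1,d6,r1)→scored(r1,d6) ✓  (p2,d1,r2)→scored(r2,d1) ✓  (p2,d1,r3)→scored(r3,d1) ✓  (p2,d3,r2)→scored(r2,d3) ✓  (p2,d5,r2)→scored(r2,d5) ✓  (p2,d6,r2)→scored(r2,d6) ✓  (p3,d2,r3)→scored(r3,d2) ✓  (p3,d4,r1)→scored(r1,d4) ✓  (p3,d5,r3)→scored(r3,d5) ✓  (p3,d6,r3)→scored(r3,d6) ✓  (p4,d3,r2)→scored(r2,d3) ✓
Every restrictor triple satisfies the scope.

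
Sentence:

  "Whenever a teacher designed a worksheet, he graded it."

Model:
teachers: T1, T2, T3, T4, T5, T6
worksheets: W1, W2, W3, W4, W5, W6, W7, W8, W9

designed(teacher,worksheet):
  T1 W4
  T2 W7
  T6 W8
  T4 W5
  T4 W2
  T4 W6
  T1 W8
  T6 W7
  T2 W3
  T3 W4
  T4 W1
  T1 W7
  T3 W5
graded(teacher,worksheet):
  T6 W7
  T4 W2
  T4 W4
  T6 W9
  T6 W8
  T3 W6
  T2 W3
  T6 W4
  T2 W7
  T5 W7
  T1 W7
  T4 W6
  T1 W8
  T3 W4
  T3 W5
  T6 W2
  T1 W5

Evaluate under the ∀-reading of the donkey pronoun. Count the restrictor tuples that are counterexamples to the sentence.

"it" takes "a worksheet" as antecedent — a donkey pronoun bound across the clause boundary.
Strong reading: for every (t,w) with designed(t,w), graded(t,w).
Restrictor pairs: (T1,W4) ✗  (T1,W7) ✓  (T1,W8) ✓  (T2,W3) ✓  (T2,W7) ✓  (T3,W4) ✓  (T3,W5) ✓  (T4,W1) ✗  (T4,W2) ✓  (T4,W5) ✗  (T4,W6) ✓  (T6,W7) ✓  (T6,W8) ✓
Counterexamples (restrictor pairs failing the scope): 3.

3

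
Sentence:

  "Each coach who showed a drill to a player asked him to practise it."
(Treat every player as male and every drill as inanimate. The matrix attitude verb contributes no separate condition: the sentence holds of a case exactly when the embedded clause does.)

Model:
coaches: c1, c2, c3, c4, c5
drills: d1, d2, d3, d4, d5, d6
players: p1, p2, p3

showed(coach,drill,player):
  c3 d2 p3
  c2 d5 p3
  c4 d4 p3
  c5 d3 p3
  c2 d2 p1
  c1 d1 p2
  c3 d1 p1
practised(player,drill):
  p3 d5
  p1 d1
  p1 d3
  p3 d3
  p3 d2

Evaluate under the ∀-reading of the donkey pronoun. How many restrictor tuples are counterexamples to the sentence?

3

"him" takes "a player" as antecedent and "it" takes "a drill"; both are donkey pronouns co-varying with the restrictor.
Strong reading: for every (c,d,p) with showed(c,d,p), practised(p,d).
Restrictor triples: (c1,d1,p2)→practised(p2,d1) ✗  (c2,d2,p1)→practised(p1,d2) ✗  (c2,d5,p3)→practised(p3,d5) ✓  (c3,d1,p1)→practised(p1,d1) ✓  (c3,d2,p3)→practised(p3,d2) ✓  (c4,d4,p3)→practised(p3,d4) ✗  (c5,d3,p3)→practised(p3,d3) ✓
Counterexamples (restrictor triples failing the scope): 3.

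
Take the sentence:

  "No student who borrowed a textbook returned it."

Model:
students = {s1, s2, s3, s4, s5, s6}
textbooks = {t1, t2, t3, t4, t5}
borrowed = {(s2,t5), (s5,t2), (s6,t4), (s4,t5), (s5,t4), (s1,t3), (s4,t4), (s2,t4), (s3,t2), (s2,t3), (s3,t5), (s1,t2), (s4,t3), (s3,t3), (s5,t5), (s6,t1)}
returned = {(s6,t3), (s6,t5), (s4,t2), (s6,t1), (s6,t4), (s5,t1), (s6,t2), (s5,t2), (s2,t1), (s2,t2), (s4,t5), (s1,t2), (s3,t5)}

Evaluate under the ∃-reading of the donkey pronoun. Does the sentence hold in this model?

False

"it" takes "a textbook" as antecedent — a donkey pronoun bound across the clause boundary.
Truth condition: for no (s,t) with borrowed(s,t) does returned(s,t) hold.
Restrictor pairs — does the scope hold? (s1,t2):holds  (s1,t3):fails  (s2,t3):fails  (s2,t4):fails  (s2,t5):fails  (s3,t2):fails  (s3,t3):fails  (s3,t5):holds  (s4,t3):fails  (s4,t4):fails  (s4,t5):holds  (s5,t2):holds  (s5,t4):fails  (s5,t5):fails  (s6,t1):holds  (s6,t4):holds
Scope holds for 6 pair(s), so the sentence is false.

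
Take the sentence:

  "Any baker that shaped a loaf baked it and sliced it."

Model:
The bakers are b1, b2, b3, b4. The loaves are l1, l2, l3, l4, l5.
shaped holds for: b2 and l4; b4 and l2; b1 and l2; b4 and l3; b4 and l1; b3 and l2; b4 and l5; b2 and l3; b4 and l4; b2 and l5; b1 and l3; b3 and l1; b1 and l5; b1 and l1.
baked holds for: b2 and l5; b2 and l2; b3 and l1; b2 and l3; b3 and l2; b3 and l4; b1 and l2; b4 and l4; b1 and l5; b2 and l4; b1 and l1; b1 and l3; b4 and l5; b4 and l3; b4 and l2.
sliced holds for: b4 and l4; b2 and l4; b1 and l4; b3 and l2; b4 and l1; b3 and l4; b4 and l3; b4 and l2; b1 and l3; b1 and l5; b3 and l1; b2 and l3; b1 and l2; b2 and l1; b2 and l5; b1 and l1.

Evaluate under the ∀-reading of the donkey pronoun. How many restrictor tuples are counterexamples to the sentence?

2

"it" takes "a loaf" as antecedent — a donkey pronoun bound across the clause boundary.
Strong reading: for every (b,l) with shaped(b,l), baked(b,l) ∧ sliced(b,l).
Restrictor pairs: (b1,l1) ✓  (b1,l2) ✓  (b1,l3) ✓  (b1,l5) ✓  (b2,l3) ✓  (b2,l4) ✓  (b2,l5) ✓  (b3,l1) ✓  (b3,l2) ✓  (b4,l1) ✗  (b4,l2) ✓  (b4,l3) ✓  (b4,l4) ✓  (b4,l5) ✗
Counterexamples (restrictor pairs failing the scope): 2.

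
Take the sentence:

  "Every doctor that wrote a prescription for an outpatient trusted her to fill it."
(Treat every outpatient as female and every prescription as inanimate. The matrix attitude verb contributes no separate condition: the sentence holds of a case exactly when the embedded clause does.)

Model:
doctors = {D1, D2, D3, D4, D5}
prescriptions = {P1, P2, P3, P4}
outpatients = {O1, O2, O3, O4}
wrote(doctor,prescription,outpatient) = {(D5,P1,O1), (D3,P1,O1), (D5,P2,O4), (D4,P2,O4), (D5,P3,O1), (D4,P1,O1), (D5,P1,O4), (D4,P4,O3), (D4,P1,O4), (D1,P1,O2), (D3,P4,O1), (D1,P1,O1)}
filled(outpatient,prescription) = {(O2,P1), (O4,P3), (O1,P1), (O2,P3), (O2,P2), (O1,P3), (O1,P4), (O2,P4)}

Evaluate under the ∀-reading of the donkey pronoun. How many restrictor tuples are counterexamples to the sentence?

5

"her" takes "an outpatient" as antecedent and "it" takes "a prescription"; both are donkey pronouns co-varying with the restrictor.
Strong reading: for every (d,p,o) with wrote(d,p,o), filled(o,p).
Restrictor triples: (D1,P1,O1)→filled(O1,P1) ✓  (D1,P1,O2)→filled(O2,P1) ✓  (D3,P1,O1)→filled(O1,P1) ✓  (D3,P4,O1)→filled(O1,P4) ✓  (D4,P1,O1)→filled(O1,P1) ✓  (D4,P1,O4)→filled(O4,P1) ✗  (D4,P2,O4)→filled(O4,P2) ✗  (D4,P4,O3)→filled(O3,P4) ✗  (D5,P1,O1)→filled(O1,P1) ✓  (D5,P1,O4)→filled(O4,P1) ✗  (D5,P2,O4)→filled(O4,P2) ✗  (D5,P3,O1)→filled(O1,P3) ✓
Counterexamples (restrictor triples failing the scope): 5.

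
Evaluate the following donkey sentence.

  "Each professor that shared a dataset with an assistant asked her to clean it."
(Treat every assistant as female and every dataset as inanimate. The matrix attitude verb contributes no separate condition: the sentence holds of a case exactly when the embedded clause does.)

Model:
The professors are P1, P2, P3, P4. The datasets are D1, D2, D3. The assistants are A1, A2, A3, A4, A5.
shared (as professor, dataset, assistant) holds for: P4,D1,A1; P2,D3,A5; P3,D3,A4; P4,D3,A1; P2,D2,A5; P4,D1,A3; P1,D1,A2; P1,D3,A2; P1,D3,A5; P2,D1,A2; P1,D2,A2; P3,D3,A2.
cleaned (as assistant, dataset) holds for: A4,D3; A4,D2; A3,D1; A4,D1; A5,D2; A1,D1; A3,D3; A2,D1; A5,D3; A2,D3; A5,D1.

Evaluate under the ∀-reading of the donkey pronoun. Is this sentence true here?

False

"her" takes "an assistant" as antecedent and "it" takes "a dataset"; both are donkey pronouns co-varying with the restrictor.
Strong reading: for every (p,d,a) with shared(p,d,a), cleaned(a,d).
Restrictor triples: (P1,D1,A2)→cleaned(A2,D1) ✓  (P1,D2,A2)→cleaned(A2,D2) ✗  (P1,D3,A2)→cleaned(A2,D3) ✓  (P1,D3,A5)→cleaned(A5,D3) ✓  (P2,D1,A2)→cleaned(A2,D1) ✓  (P2,D2,A5)→cleaned(A5,D2) ✓  (P2,D3,A5)→cleaned(A5,D3) ✓  (P3,D3,A2)→cleaned(A2,D3) ✓  (P3,D3,A4)→cleaned(A4,D3) ✓  (P4,D1,A1)→cleaned(A1,D1) ✓  (P4,D1,A3)→cleaned(A3,D1) ✓  (P4,D3,A1)→cleaned(A1,D3) ✗
Counterexample: (P1,D2,A2) — cleaned(A2,D2) does not hold.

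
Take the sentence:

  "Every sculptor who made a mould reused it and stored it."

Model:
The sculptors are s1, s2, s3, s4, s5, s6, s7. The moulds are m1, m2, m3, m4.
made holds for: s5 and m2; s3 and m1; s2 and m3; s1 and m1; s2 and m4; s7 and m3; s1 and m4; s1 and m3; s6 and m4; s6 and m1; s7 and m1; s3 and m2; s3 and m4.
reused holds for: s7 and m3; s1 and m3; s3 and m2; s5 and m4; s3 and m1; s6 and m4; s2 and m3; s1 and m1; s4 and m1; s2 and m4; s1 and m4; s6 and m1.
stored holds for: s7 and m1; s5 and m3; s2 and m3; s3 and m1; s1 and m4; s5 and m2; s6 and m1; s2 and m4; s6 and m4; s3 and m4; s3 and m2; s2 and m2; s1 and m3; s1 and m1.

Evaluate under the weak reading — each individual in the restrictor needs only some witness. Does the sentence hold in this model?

"it" takes "a mould" as antecedent — a donkey pronoun bound across the clause boundary.
Weak reading: every sculptor s with some made-mould has at least one made-mould m such that reused(s,m) ∧ stored(s,m).
Per sculptor: s1:✓  s2:✓  s3:✓  s5:✗  s6:✓  s7:✗
s5 has no witness among its made-moulds.

False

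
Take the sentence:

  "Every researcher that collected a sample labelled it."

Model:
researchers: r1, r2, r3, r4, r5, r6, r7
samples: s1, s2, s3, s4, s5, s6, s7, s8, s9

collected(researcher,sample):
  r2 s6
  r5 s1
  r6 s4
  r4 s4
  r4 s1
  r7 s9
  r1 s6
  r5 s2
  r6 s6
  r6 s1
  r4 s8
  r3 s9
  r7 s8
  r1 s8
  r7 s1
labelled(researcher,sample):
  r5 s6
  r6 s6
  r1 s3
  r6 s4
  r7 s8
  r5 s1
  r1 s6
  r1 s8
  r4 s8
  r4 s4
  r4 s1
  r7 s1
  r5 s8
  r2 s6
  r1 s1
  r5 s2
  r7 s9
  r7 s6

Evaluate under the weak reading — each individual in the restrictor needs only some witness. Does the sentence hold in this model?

"it" takes "a sample" as antecedent — a donkey pronoun bound across the clause boundary.
Weak reading: every researcher r with some collected-sample has at least one collected-sample s such that labelled(r,s).
Per researcher: r1:✓  r2:✓  r3:✗  r4:✓  r5:✓  r6:✓  r7:✓
r3 has no witness among its collected-samples.

False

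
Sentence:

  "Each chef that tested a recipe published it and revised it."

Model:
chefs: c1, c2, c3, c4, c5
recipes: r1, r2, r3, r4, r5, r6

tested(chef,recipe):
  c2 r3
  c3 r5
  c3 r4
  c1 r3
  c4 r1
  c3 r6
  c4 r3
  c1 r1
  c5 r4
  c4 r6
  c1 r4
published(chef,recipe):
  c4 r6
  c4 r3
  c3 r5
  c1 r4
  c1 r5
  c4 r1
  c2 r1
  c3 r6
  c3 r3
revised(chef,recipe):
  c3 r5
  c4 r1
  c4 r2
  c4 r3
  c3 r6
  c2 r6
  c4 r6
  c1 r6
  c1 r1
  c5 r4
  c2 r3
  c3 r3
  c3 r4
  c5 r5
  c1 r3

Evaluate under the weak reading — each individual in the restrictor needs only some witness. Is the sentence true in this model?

False

"it" takes "a recipe" as antecedent — a donkey pronoun bound across the clause boundary.
Weak reading: every chef c with some tested-recipe has at least one tested-recipe r such that published(c,r) ∧ revised(c,r).
Per chef: c1:✗  c2:✗  c3:✓  c4:✓  c5:✗
c1 has no witness among its tested-recipes.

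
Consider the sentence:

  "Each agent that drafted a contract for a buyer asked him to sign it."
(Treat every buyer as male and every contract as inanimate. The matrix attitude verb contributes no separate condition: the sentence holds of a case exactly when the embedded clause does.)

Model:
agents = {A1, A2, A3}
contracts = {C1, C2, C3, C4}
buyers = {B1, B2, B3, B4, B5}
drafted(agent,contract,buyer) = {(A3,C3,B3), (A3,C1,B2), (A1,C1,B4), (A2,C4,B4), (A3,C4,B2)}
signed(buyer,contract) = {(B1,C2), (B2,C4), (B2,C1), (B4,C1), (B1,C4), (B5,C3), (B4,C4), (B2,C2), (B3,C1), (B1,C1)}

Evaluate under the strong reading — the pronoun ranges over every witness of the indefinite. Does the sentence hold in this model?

False

"him" takes "a buyer" as antecedent and "it" takes "a contract"; both are donkey pronouns co-varying with the restrictor.
Strong reading: for every (a,c,b) with drafted(a,c,b), signed(b,c).
Restrictor triples: (A1,C1,B4)→signed(B4,C1) ✓  (A2,C4,B4)→signed(B4,C4) ✓  (A3,C1,B2)→signed(B2,C1) ✓  (A3,C3,B3)→signed(B3,C3) ✗  (A3,C4,B2)→signed(B2,C4) ✓
Counterexample: (A3,C3,B3) — signed(B3,C3) does not hold.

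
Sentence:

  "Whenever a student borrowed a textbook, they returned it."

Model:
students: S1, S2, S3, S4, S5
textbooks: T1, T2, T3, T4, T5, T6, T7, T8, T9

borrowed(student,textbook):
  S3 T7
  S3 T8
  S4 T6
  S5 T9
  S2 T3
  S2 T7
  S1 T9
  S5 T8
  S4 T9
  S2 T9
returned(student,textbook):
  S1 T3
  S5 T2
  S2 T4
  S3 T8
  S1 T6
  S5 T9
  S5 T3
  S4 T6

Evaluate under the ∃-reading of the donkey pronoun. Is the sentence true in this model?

False

"it" takes "a textbook" as antecedent — a donkey pronoun bound across the clause boundary.
Weak reading: every student s with some borrowed-textbook has at least one borrowed-textbook t such that returned(s,t).
Per student: S1:✗  S2:✗  S3:✓  S4:✓  S5:✓
S1 has no witness among its borrowed-textbooks.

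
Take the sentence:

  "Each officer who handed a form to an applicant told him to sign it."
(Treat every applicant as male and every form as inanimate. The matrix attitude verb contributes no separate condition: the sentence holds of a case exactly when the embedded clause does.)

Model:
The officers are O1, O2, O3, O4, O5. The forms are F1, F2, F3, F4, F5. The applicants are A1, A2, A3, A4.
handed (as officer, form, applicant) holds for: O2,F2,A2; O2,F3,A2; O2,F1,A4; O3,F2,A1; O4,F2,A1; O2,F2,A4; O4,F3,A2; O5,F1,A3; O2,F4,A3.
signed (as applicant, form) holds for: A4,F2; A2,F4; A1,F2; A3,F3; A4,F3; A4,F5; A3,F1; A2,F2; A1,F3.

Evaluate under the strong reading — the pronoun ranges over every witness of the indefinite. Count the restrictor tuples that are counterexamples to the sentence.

"him" takes "an applicant" as antecedent and "it" takes "a form"; both are donkey pronouns co-varying with the restrictor.
Strong reading: for every (o,f,a) with handed(o,f,a), signed(a,f).
Restrictor triples: (O2,F1,A4)→signed(A4,F1) ✗  (O2,F2,A2)→signed(A2,F2) ✓  (O2,F2,A4)→signed(A4,F2) ✓  (O2,F3,A2)→signed(A2,F3) ✗  (O2,F4,A3)→signed(A3,F4) ✗  (O3,F2,A1)→signed(A1,F2) ✓  (O4,F2,A1)→signed(A1,F2) ✓  (O4,F3,A2)→signed(A2,F3) ✗  (O5,F1,A3)→signed(A3,F1) ✓
Counterexamples (restrictor triples failing the scope): 4.

4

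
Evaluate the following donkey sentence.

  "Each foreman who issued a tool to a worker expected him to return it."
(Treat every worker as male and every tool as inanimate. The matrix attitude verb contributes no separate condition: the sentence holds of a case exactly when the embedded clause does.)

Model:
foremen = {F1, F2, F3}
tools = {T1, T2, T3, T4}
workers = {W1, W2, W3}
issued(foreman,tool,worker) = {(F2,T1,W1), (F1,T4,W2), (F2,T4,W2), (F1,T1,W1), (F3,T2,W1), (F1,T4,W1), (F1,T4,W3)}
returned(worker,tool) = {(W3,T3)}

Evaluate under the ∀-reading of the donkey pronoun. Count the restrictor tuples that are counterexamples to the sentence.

"him" takes "a worker" as antecedent and "it" takes "a tool"; both are donkey pronouns co-varying with the restrictor.
Strong reading: for every (f,t,w) with issued(f,t,w), returned(w,t).
Restrictor triples: (F1,T1,W1)→returned(W1,T1) ✗  (F1,T4,W1)→returned(W1,T4) ✗  (F1,T4,W2)→returned(W2,T4) ✗  (F1,T4,W3)→returned(W3,T4) ✗  (F2,T1,W1)→returned(W1,T1) ✗  (F2,T4,W2)→returned(W2,T4) ✗  (F3,T2,W1)→returned(W1,T2) ✗
Counterexamples (restrictor triples failing the scope): 7.

7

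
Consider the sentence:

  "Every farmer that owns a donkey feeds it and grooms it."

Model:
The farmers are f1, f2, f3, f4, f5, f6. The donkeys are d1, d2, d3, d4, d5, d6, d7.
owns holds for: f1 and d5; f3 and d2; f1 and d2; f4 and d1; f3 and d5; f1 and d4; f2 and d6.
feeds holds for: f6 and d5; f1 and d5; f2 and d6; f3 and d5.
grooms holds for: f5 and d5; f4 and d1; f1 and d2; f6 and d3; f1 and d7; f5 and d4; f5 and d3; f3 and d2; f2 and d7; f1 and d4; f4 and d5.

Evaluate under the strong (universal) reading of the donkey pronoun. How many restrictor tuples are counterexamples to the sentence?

"it" takes "a donkey" as antecedent — a donkey pronoun bound across the clause boundary.
Strong reading: for every (f,d) with owns(f,d), feeds(f,d) ∧ grooms(f,d).
Restrictor pairs: (f1,d2) ✗  (f1,d4) ✗  (f1,d5) ✗  (f2,d6) ✗  (f3,d2) ✗  (f3,d5) ✗  (f4,d1) ✗
Counterexamples (restrictor pairs failing the scope): 7.

7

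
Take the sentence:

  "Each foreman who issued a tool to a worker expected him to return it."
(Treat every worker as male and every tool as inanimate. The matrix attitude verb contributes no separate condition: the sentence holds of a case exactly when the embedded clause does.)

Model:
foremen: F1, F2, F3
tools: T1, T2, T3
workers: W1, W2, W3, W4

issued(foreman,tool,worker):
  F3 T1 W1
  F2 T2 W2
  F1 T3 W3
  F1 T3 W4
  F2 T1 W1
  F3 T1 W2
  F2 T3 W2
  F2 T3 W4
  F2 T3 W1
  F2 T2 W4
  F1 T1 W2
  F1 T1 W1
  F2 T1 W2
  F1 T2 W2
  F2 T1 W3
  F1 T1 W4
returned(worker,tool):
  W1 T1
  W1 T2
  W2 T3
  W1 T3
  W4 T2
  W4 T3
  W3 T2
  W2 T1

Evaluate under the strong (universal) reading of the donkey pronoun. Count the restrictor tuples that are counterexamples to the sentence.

5

"him" takes "a worker" as antecedent and "it" takes "a tool"; both are donkey pronouns co-varying with the restrictor.
Strong reading: for every (f,t,w) with issued(f,t,w), returned(w,t).
Restrictor triples: (F1,T1,W1)→returned(W1,T1) ✓  (F1,T1,W2)→returned(W2,T1) ✓  (F1,T1,W4)→returned(W4,T1) ✗  (F1,T2,W2)→returned(W2,T2) ✗  (F1,T3,W3)→returned(W3,T3) ✗  (F1,T3,W4)→returned(W4,T3) ✓  (F2,T1,W1)→returned(W1,T1) ✓  (F2,T1,W2)→returned(W2,T1) ✓  (F2,T1,W3)→returned(W3,T1) ✗  (F2,T2,W2)→returned(W2,T2) ✗  (F2,T2,W4)→returned(W4,T2) ✓  (F2,T3,W1)→returned(W1,T3) ✓  (F2,T3,W2)→returned(W2,T3) ✓  (F2,T3,W4)→returned(W4,T3) ✓  (F3,T1,W1)→returned(W1,T1) ✓  (F3,T1,W2)→returned(W2,T1) ✓
Counterexamples (restrictor triples failing the scope): 5.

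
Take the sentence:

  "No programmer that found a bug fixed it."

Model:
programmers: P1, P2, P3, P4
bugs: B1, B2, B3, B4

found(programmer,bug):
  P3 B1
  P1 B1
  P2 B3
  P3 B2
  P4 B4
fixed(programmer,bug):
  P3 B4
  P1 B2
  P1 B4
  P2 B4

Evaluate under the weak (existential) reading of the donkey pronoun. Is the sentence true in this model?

True

"it" takes "a bug" as antecedent — a donkey pronoun bound across the clause boundary.
Truth condition: for no (p,b) with found(p,b) does fixed(p,b) hold.
Restrictor pairs — does the scope hold? (P1,B1):fails  (P2,B3):fails  (P3,B1):fails  (P3,B2):fails  (P4,B4):fails
Scope holds for no restrictor pair, so the sentence is true.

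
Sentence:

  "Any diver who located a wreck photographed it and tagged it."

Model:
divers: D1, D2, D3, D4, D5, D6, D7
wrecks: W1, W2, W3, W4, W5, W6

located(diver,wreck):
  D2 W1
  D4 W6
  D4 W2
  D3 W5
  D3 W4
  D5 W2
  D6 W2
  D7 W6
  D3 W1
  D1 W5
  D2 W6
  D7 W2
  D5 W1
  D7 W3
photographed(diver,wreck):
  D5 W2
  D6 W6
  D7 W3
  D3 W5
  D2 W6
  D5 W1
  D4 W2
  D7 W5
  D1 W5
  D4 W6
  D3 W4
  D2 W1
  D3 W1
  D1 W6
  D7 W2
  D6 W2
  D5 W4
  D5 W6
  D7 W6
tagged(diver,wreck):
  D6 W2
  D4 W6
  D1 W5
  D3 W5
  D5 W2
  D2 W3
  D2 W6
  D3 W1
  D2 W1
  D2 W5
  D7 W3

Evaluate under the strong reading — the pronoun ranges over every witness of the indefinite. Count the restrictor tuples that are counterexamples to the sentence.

"it" takes "a wreck" as antecedent — a donkey pronoun bound across the clause boundary.
Strong reading: for every (d,w) with located(d,w), photographed(d,w) ∧ tagged(d,w).
Restrictor pairs: (D1,W5) ✓  (D2,W1) ✓  (D2,W6) ✓  (D3,W1) ✓  (D3,W4) ✗  (D3,W5) ✓  (D4,W2) ✗  (D4,W6) ✓  (D5,W1) ✗  (D5,W2) ✓  (D6,W2) ✓  (D7,W2) ✗  (D7,W3) ✓  (D7,W6) ✗
Counterexamples (restrictor pairs failing the scope): 5.

5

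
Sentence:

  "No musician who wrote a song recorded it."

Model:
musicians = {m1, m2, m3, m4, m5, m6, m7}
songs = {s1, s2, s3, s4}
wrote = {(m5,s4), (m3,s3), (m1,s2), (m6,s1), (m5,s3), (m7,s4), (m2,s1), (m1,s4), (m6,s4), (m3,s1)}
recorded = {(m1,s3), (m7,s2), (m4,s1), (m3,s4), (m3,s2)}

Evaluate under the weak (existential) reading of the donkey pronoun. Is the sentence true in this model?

True

"it" takes "a song" as antecedent — a donkey pronoun bound across the clause boundary.
Truth condition: for no (m,s) with wrote(m,s) does recorded(m,s) hold.
Restrictor pairs — does the scope hold? (m1,s2):fails  (m1,s4):fails  (m2,s1):fails  (m3,s1):fails  (m3,s3):fails  (m5,s3):fails  (m5,s4):fails  (m6,s1):fails  (m6,s4):fails  (m7,s4):fails
Scope holds for no restrictor pair, so the sentence is true.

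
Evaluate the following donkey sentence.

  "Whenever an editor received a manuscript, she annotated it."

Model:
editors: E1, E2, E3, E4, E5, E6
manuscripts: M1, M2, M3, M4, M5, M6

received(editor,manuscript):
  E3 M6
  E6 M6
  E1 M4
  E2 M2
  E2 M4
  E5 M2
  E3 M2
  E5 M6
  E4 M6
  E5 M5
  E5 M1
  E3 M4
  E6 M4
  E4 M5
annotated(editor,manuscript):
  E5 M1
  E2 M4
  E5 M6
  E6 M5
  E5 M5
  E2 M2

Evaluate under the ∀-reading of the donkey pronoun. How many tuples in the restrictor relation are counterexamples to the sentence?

9

"it" takes "a manuscript" as antecedent — a donkey pronoun bound across the clause boundary.
Strong reading: for every (e,m) with received(e,m), annotated(e,m).
Restrictor pairs: (E1,M4) ✗  (E2,M2) ✓  (E2,M4) ✓  (E3,M2) ✗  (E3,M4) ✗  (E3,M6) ✗  (E4,M5) ✗  (E4,M6) ✗  (E5,M1) ✓  (E5,M2) ✗  (E5,M5) ✓  (E5,M6) ✓  (E6,M4) ✗  (E6,M6) ✗
Counterexamples (restrictor pairs failing the scope): 9.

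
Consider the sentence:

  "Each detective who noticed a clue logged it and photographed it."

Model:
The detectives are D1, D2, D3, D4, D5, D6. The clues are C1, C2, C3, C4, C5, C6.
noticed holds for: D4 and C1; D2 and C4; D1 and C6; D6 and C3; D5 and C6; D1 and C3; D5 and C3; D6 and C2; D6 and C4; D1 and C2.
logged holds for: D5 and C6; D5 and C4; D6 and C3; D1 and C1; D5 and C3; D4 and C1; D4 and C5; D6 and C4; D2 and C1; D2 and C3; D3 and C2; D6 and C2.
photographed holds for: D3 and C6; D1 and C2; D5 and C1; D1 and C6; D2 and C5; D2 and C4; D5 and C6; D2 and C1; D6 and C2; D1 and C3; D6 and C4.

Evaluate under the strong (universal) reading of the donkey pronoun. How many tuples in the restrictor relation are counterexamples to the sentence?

7

"it" takes "a clue" as antecedent — a donkey pronoun bound across the clause boundary.
Strong reading: for every (d,c) with noticed(d,c), logged(d,c) ∧ photographed(d,c).
Restrictor pairs: (D1,C2) ✗  (D1,C3) ✗  (D1,C6) ✗  (D2,C4) ✗  (D4,C1) ✗  (D5,C3) ✗  (D5,C6) ✓  (D6,C2) ✓  (D6,C3) ✗  (D6,C4) ✓
Counterexamples (restrictor pairs failing the scope): 7.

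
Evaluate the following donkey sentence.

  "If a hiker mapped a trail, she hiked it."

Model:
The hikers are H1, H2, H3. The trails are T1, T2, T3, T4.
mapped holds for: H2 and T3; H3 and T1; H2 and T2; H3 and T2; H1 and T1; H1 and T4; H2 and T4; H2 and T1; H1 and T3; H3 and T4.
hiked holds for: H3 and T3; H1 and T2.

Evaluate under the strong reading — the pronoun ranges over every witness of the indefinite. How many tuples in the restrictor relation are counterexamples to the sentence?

10

"it" takes "a trail" as antecedent — a donkey pronoun bound across the clause boundary.
Strong reading: for every (h,t) with mapped(h,t), hiked(h,t).
Restrictor pairs: (H1,T1) ✗  (H1,T3) ✗  (H1,T4) ✗  (H2,T1) ✗  (H2,T2) ✗  (H2,T3) ✗  (H2,T4) ✗  (H3,T1) ✗  (H3,T2) ✗  (H3,T4) ✗
Counterexamples (restrictor pairs failing the scope): 10.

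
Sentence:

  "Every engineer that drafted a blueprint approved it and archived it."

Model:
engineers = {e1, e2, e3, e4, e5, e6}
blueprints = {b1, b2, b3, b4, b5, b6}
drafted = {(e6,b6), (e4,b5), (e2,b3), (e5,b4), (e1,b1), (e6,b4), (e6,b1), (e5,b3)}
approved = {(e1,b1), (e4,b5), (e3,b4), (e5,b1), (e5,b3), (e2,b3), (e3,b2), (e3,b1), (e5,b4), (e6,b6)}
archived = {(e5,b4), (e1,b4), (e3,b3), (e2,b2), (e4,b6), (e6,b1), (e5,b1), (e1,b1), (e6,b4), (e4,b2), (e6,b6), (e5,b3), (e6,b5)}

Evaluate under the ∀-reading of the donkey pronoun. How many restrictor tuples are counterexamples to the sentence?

"it" takes "a blueprint" as antecedent — a donkey pronoun bound across the clause boundary.
Strong reading: for every (e,b) with drafted(e,b), approved(e,b) ∧ archived(e,b).
Restrictor pairs: (e1,b1) ✓  (e2,b3) ✗  (e4,b5) ✗  (e5,b3) ✓  (e5,b4) ✓  (e6,b1) ✗  (e6,b4) ✗  (e6,b6) ✓
Counterexamples (restrictor pairs failing the scope): 4.

4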